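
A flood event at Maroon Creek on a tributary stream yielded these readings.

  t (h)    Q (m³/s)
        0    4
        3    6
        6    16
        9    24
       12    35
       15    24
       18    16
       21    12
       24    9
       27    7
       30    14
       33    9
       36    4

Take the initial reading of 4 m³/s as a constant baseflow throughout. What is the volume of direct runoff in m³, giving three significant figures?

V ≈ 1.38 × 10^6 m³

Direct-runoff ordinates (Q − Q_b): 0.0, 2.0, 12.0, 20.0, 31.0, 20.0, 12.0, 8.0, 5.0, 3.0, 10.0, 5.0, 0.0 m³/s.
ΣQ_DR = 128.0 m³/s.
With Δt = 3 h = 10800 s, V = ΣQ_DR · Δt = 128.0 × 10800 = 1.38 × 10^6 m³.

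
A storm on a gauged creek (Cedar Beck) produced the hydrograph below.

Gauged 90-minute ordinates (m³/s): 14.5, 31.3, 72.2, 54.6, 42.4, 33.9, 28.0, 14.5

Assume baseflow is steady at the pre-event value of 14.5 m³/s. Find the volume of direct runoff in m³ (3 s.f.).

Direct-runoff ordinates (Q − Q_b): 0.0, 16.8, 57.7, 40.1, 27.9, 19.4, 13.5, 0.0 m³/s.
ΣQ_DR = 175.4 m³/s.
With Δt = 1.5 h = 5400 s, V = ΣQ_DR · Δt = 175.4 × 5400 = 9.47 × 10^5 m³.

V ≈ 9.47 × 10^5 m³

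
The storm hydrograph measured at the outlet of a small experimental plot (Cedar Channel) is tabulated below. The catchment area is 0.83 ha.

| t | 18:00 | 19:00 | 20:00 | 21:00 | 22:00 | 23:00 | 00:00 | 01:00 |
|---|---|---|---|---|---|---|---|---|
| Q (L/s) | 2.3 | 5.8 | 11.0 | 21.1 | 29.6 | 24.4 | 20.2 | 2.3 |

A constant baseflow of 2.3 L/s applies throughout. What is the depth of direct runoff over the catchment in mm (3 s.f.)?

d ≈ 42.6 mm

Direct runoff: 0.0, 3.5, 8.7, 18.8, 27.3, 22.1, 17.9, 0.0 L/s; ΣQ_DR = 98.30 L/s.
V = ΣQ_DR · Δt = 98.30 × 3600 s = 3.539 × 10^5 L.
Over A = 0.83 ha, depth = V / A = 42.6 mm.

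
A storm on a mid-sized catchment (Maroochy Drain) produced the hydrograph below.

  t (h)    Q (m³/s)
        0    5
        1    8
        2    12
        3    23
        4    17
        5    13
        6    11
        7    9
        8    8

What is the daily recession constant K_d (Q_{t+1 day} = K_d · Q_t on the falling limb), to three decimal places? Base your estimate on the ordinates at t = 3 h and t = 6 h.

Between t = 3 h and t = 6 h the flow falls from 23 to 11 m³/s over 3×1 h = 3 h.
Per-interval ratio K = (11/23)^(1/3) = 0.7820; K_d = K^(24/1) = 0.003.

K_d ≈ 0.003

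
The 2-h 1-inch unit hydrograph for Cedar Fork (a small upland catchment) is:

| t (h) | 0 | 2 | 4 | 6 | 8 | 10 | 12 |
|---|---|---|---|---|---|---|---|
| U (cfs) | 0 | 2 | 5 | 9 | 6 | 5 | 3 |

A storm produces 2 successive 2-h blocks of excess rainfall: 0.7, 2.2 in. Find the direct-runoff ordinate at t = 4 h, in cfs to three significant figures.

By discrete convolution, Q_j = Σ (P_i / 1 in) · U_{j−i}.
At t = 4 h (j=2): Q = (0.7/1)·5 + (2.2/1)·2 = 7.90 cfs.

Q ≈ 7.90 cfs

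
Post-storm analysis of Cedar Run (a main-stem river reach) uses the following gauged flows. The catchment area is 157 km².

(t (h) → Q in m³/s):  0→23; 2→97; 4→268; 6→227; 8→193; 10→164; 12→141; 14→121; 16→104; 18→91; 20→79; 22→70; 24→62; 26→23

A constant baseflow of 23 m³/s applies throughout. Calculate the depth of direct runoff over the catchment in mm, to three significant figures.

d ≈ 61.5 mm

Direct runoff: 0.0, 74.0, 245.0, 204.0, 170.0, 141.0, 118.0, 98.0, 81.0, 68.0, 56.0, 47.0, 39.0, 0.0 m³/s; ΣQ_DR = 1341 m³/s.
V = ΣQ_DR · Δt = 1341 × 7200 s = 9.655 × 10^6 m³.
Over A = 157 km², depth = V / A = 61.5 mm.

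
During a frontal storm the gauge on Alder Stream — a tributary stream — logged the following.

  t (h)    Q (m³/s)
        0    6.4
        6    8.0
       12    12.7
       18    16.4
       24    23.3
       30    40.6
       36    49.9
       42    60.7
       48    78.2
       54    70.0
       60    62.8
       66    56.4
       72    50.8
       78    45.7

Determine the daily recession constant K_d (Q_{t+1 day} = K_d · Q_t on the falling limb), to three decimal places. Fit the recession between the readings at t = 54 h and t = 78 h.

K_d ≈ 0.653

Between t = 54 h and t = 78 h the flow falls from 70.0 to 45.7 m³/s over 4×6 h = 24 h.
Per-interval ratio K = (45.7/70.0)^(1/4) = 0.8989; K_d = K^(24/6) = 0.653.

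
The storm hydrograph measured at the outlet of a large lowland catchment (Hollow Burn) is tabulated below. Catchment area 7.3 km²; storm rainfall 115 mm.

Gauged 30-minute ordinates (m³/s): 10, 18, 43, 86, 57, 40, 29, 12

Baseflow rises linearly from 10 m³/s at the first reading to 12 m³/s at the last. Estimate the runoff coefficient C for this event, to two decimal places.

ΣQ_DR = 207.0 m³/s; V = ΣQ_DR·Δt = 3.726 × 10^5 m³.
Runoff depth d = V / A = 51.04 mm.
C = d / P = 51.04 / 115 = 0.44.

C ≈ 0.44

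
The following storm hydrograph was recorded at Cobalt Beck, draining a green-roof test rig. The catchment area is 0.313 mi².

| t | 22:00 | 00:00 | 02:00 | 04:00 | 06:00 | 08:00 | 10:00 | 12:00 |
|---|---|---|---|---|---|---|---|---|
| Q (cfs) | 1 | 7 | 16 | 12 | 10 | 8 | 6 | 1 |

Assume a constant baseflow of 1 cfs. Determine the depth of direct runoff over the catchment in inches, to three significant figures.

d ≈ 0.525 in

Direct runoff: 0.0, 6.0, 15.0, 11.0, 9.0, 7.0, 5.0, 0.0 cfs; ΣQ_DR = 53.00 cfs.
V = ΣQ_DR · Δt = 53.00 × 7200 s = 3.816 × 10^5 ft³.
Over A = 0.313 mi², depth = V / A = 0.525 in.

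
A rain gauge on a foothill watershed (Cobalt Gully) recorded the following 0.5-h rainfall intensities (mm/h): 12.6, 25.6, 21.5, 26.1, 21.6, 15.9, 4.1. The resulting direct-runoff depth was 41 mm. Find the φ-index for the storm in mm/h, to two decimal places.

φ ≈ 6.88 mm/h

Only the 6 blocks with intensity above φ contribute runoff: 12.6, 25.6, 21.5, 26.1, 21.6, 15.9 mm/h.
Σ(I−φ)·Δt = d  ⇒  (12.6+25.6+21.5+26.1+21.6+15.9 − 6φ)·0.5 = 41
φ = (123.3 − 41/0.5) / 6 = 6.88 mm/h.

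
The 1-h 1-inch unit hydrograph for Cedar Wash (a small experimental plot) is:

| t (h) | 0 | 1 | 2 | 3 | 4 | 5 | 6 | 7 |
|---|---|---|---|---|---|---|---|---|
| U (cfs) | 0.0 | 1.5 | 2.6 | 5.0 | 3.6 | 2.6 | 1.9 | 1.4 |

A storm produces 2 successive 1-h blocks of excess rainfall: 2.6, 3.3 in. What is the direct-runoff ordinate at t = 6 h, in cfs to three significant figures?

By discrete convolution, Q_j = Σ (P_i / 1 in) · U_{j−i}.
At t = 6 h (j=6): Q = (2.6/1)·1.9 + (3.3/1)·2.6 = 13.5 cfs.

Q ≈ 13.5 cfs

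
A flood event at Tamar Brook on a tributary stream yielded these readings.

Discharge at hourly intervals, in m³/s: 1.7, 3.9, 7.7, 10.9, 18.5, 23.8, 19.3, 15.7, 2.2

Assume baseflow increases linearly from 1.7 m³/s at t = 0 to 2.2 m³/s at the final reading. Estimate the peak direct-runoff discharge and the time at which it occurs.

Q_p = 21.79 m³/s at t = 5 h

Subtracting baseflow gives direct-runoff ordinates: 0.00, 2.14, 5.88, 9.01, 16.55, 21.79, 17.23, 13.56, 0.00 m³/s.
The maximum is 21.79 m³/s, occurring at the reading for t = 5 h.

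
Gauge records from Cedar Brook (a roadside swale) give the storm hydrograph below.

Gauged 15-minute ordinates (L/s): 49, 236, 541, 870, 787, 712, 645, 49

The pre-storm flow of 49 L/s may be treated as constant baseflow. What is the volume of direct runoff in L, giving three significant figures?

V ≈ 3.15 × 10^6 L

Direct-runoff ordinates (Q − Q_b): 0.0, 187.0, 492.0, 821.0, 738.0, 663.0, 596.0, 0.0 L/s.
ΣQ_DR = 3497 L/s.
With Δt = 0.25 h = 900 s, V = ΣQ_DR · Δt = 3497 × 900 = 3.15 × 10^6 L.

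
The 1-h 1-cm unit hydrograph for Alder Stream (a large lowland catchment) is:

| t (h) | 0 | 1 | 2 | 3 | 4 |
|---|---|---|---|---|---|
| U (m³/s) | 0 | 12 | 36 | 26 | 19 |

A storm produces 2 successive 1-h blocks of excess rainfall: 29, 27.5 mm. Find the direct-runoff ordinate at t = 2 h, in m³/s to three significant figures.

Q ≈ 137 m³/s

By discrete convolution, Q_j = Σ (P_i / 10 mm) · U_{j−i}.
At t = 2 h (j=2): Q = (29/10)·36 + (27.5/10)·12 = 137 m³/s.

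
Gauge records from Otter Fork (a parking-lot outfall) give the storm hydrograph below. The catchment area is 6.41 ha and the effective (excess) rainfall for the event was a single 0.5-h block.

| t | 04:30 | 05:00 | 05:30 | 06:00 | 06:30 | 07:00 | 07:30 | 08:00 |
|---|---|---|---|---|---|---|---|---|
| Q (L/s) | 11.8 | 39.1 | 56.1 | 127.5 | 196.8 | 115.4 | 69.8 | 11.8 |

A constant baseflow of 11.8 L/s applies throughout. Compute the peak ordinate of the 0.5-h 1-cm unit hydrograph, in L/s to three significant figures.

Direct runoff: 0.0, 27.3, 44.3, 115.7, 185.0, 103.6, 58.0, 0.0 L/s; ΣQ_DR = 533.9 L/s, peak = 185.0 L/s.
Runoff depth d = ΣQ_DR·Δt / A = 533.9 × 1800 / (6.41 ha) = 14.99 mm.
The 1-cm UH is the DRH scaled by (10 mm)/d, so U_p = 185.0 × 10/14.99 = 123 L/s.

U_p ≈ 123 L/s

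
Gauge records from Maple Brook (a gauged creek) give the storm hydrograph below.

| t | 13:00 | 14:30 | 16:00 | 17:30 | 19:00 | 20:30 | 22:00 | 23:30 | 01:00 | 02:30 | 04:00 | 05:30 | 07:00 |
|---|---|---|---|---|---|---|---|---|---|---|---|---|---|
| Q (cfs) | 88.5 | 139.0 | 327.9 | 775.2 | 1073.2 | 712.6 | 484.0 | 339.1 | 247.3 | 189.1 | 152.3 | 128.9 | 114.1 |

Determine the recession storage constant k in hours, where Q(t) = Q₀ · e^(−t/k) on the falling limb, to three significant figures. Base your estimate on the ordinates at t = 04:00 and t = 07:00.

k ≈ 10.4 h

On the falling limb, Q drops from 152.3 to 114.1 cfs between t = 04:00 and t = 07:00 (Δt = 3 h).
k = −Δt / ln(Q₂/Q₁) = −3 / ln(114.1/152.3) = 10.4 h.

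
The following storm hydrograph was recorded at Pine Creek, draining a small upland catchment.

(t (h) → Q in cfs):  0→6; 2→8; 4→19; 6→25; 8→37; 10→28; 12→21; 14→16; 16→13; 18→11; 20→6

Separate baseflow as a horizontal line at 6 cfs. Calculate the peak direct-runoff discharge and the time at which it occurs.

Q_p = 31.0 cfs at t = 8 h

Subtracting baseflow gives direct-runoff ordinates: 0.0, 2.0, 13.0, 19.0, 31.0, 22.0, 15.0, 10.0, 7.0, 5.0, 0.0 cfs.
The maximum is 31.0 cfs, occurring at the reading for t = 8 h.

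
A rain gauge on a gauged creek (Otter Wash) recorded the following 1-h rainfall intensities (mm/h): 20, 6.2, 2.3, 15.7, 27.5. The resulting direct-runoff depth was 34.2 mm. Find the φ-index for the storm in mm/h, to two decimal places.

Only the 3 blocks with intensity above φ contribute runoff: 20, 15.7, 27.5 mm/h.
Σ(I−φ)·Δt = d  ⇒  (20+15.7+27.5 − 3φ)·1 = 34.2
φ = (63.20 − 34.2/1) / 3 = 9.67 mm/h.

φ ≈ 9.67 mm/h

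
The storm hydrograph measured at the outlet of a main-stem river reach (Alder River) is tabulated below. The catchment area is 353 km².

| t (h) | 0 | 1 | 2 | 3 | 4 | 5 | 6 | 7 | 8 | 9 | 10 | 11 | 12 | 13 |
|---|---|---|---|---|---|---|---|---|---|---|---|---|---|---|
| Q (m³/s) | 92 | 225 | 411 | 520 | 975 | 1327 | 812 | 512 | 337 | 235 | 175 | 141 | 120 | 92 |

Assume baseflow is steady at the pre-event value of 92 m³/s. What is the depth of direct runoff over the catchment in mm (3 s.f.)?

d ≈ 47.8 mm

Direct runoff: 0.0, 133.0, 319.0, 428.0, 883.0, 1235.0, 720.0, 420.0, 245.0, 143.0, 83.0, 49.0, 28.0, 0.0 m³/s; ΣQ_DR = 4686 m³/s.
V = ΣQ_DR · Δt = 4686 × 3600 s = 1.687 × 10^7 m³.
Over A = 353 km², depth = V / A = 47.8 mm.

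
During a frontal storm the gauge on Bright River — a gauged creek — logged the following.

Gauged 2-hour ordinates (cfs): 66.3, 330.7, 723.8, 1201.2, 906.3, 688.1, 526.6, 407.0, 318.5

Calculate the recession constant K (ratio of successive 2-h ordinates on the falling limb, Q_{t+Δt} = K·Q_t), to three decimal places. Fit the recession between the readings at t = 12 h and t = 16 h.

Using the recession-limb readings at t = 12 h and t = 16 h: Q falls from 526.6 to 318.5 cfs over 2 intervals.
K = (Q₂/Q₁)^(1/2) = (318.5/526.6)^(1/2) = 0.778.

K ≈ 0.778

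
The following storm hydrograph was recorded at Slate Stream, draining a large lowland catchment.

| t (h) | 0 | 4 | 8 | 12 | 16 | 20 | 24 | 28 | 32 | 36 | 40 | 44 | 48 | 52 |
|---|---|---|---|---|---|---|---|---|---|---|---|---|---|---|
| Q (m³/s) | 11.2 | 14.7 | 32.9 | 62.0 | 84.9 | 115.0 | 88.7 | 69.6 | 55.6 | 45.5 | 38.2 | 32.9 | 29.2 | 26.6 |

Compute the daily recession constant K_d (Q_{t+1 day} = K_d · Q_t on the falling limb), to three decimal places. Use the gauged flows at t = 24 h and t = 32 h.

Between t = 24 h and t = 32 h the flow falls from 88.7 to 55.6 m³/s over 2×4 h = 8 h.
Per-interval ratio K = (55.6/88.7)^(1/2) = 0.7917; K_d = K^(24/4) = 0.246.

K_d ≈ 0.246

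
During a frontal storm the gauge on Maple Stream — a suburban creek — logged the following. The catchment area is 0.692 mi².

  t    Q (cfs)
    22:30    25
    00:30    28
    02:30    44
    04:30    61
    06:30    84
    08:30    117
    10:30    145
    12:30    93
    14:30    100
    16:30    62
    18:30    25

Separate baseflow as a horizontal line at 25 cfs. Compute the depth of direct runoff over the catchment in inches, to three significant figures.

d ≈ 2.28 in

Direct runoff: 0.0, 3.0, 19.0, 36.0, 59.0, 92.0, 120.0, 68.0, 75.0, 37.0, 0.0 cfs; ΣQ_DR = 509.0 cfs.
V = ΣQ_DR · Δt = 509.0 × 7200 s = 3.665 × 10^6 ft³.
Over A = 0.692 mi², depth = V / A = 2.28 in.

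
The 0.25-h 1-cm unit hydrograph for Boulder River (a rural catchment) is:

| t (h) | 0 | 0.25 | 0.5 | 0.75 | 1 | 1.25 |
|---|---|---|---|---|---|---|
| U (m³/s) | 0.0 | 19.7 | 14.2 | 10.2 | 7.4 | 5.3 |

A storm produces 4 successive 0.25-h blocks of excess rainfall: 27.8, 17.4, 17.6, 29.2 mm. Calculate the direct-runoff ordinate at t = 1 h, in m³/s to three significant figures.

By discrete convolution, Q_j = Σ (P_i / 10 mm) · U_{j−i}.
At t = 1 h (j=4): Q = (27.8/10)·7.4 + (17.4/10)·10.2 + (17.6/10)·14.2 + (29.2/10)·19.7 = 121 m³/s.

Q ≈ 121 m³/s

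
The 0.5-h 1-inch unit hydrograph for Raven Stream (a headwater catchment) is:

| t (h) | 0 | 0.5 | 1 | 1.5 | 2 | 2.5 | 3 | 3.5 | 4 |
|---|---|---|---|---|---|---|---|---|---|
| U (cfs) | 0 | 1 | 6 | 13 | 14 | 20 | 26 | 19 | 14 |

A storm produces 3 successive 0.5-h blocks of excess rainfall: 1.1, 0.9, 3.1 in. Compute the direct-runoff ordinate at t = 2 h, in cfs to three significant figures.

By discrete convolution, Q_j = Σ (P_i / 1 in) · U_{j−i}.
At t = 2 h (j=4): Q = (1.1/1)·14 + (0.9/1)·13 + (3.1/1)·6 = 45.7 cfs.

Q ≈ 45.7 cfs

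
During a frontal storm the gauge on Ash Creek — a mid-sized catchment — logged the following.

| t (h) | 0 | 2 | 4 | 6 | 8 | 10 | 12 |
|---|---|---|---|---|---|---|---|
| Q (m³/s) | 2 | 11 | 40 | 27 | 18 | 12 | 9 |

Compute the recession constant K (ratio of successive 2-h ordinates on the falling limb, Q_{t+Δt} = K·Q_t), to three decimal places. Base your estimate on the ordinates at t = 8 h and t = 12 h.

Using the recession-limb readings at t = 8 h and t = 12 h: Q falls from 18 to 9 m³/s over 2 intervals.
K = (Q₂/Q₁)^(1/2) = (9/18)^(1/2) = 0.707.

K ≈ 0.707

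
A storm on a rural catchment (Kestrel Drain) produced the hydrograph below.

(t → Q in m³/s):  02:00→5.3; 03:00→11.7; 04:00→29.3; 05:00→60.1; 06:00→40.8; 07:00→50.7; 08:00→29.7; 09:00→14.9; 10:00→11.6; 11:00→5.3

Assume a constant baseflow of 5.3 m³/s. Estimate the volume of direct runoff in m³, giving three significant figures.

Direct-runoff ordinates (Q − Q_b): 0.0, 6.4, 24.0, 54.8, 35.5, 45.4, 24.4, 9.6, 6.3, 0.0 m³/s.
ΣQ_DR = 206.4 m³/s.
With Δt = 1 h = 3600 s, V = ΣQ_DR · Δt = 206.4 × 3600 = 7.43 × 10^5 m³.

V ≈ 7.43 × 10^5 m³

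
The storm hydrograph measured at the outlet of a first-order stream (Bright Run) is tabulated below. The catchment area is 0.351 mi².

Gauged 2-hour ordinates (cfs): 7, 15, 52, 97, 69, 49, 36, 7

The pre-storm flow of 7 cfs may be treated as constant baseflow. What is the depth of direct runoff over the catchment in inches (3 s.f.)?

Direct runoff: 0.0, 8.0, 45.0, 90.0, 62.0, 42.0, 29.0, 0.0 cfs; ΣQ_DR = 276.0 cfs.
V = ΣQ_DR · Δt = 276.0 × 7200 s = 1.987 × 10^6 ft³.
Over A = 0.351 mi², depth = V / A = 2.44 in.

d ≈ 2.44 in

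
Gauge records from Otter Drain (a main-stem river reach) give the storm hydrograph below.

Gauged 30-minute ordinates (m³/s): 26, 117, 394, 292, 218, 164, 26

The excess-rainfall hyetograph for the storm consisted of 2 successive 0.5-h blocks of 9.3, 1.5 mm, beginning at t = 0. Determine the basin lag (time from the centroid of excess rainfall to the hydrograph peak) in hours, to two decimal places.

Centroid of excess rainfall: t_c = Σ P_i·t̄_i / ΣP_i = 0.3194 h (block centres at 0.25, 0.75 h).
Hydrograph peak occurs at t = 1 h, so basin lag t_L = 1 − 0.3194 = 0.68 h.

t_L ≈ 0.68 h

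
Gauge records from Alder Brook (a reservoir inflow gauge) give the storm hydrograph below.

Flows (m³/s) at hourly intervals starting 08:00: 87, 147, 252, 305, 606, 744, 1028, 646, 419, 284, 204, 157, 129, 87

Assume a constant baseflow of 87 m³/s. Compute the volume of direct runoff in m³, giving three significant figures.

Direct-runoff ordinates (Q − Q_b): 0.0, 60.0, 165.0, 218.0, 519.0, 657.0, 941.0, 559.0, 332.0, 197.0, 117.0, 70.0, 42.0, 0.0 m³/s.
ΣQ_DR = 3877 m³/s.
With Δt = 1 h = 3600 s, V = ΣQ_DR · Δt = 3877 × 3600 = 1.40 × 10^7 m³.

V ≈ 1.40 × 10^7 m³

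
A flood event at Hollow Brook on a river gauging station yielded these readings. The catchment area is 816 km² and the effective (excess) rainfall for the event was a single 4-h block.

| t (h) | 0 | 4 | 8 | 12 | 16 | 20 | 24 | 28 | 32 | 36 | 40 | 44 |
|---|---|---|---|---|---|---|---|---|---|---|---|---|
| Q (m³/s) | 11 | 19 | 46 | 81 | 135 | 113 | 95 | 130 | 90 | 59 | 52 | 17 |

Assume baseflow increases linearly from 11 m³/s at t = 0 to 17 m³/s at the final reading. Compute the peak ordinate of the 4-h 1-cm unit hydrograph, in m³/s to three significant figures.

U_p ≈ 102 m³/s

Direct runoff: 0.00, 7.45, 33.91, 68.36, 121.82, 99.27, 80.73, 115.18, 74.64, 43.09, 35.55, 0.00 m³/s; ΣQ_DR = 680.0 m³/s, peak = 121.82 m³/s.
Runoff depth d = ΣQ_DR·Δt / A = 680.0 × 14400 / (816 km²) = 12.00 mm.
The 1-cm UH is the DRH scaled by (10 mm)/d, so U_p = 121.82 × 10/12.00 = 102 m³/s.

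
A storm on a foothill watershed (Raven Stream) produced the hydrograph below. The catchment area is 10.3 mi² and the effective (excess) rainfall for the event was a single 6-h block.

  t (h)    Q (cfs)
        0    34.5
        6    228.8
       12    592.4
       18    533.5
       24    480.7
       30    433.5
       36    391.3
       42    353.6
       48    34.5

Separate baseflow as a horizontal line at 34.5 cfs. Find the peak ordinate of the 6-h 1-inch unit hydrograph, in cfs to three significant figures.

Direct runoff: 0.0, 194.3, 557.9, 499.0, 446.2, 399.0, 356.8, 319.1, 0.0 cfs; ΣQ_DR = 2772 cfs, peak = 557.9 cfs.
Runoff depth d = ΣQ_DR·Δt / A = 2772 × 21600 / (10.3 mi²) = 2.502 in.
The 1-inch UH is the DRH scaled by (1 in)/d, so U_p = 557.9 × 1/2.502 = 223 cfs.

U_p ≈ 223 cfs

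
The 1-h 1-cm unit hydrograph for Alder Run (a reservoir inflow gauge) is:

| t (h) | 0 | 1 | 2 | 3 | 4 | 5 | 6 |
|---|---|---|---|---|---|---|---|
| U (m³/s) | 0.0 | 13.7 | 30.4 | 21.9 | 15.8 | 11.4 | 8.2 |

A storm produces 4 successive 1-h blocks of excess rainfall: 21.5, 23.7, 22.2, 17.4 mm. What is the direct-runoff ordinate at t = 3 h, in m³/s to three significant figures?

By discrete convolution, Q_j = Σ (P_i / 10 mm) · U_{j−i}.
At t = 3 h (j=3): Q = (21.5/10)·21.9 + (23.7/10)·30.4 + (22.2/10)·13.7 + (17.4/10)·0.0 = 150 m³/s.

Q ≈ 150 m³/s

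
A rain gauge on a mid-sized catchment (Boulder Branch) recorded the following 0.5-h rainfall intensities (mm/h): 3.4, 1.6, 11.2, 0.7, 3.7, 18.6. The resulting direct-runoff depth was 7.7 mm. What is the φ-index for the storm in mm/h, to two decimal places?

Only the 2 blocks with intensity above φ contribute runoff: 11.2, 18.6 mm/h.
Σ(I−φ)·Δt = d  ⇒  (11.2+18.6 − 2φ)·0.5 = 7.7
φ = (29.80 − 7.7/0.5) / 2 = 7.20 mm/h.

φ ≈ 7.20 mm/h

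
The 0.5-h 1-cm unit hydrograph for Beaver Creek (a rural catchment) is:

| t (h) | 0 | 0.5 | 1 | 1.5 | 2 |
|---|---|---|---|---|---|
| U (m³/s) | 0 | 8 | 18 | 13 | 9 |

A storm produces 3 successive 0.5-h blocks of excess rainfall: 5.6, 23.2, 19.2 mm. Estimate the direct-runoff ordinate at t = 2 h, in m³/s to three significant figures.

By discrete convolution, Q_j = Σ (P_i / 10 mm) · U_{j−i}.
At t = 2 h (j=4): Q = (5.6/10)·9 + (23.2/10)·13 + (19.2/10)·18 = 69.8 m³/s.

Q ≈ 69.8 m³/s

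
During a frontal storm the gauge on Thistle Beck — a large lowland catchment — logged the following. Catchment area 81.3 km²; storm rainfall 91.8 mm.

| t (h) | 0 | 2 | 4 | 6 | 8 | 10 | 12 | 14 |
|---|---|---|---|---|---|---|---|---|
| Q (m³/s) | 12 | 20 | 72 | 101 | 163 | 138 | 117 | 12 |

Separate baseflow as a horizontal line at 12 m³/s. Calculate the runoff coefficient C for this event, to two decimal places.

ΣQ_DR = 539.0 m³/s; V = ΣQ_DR·Δt = 3.881 × 10^6 m³.
Runoff depth d = V / A = 47.73 mm.
C = d / P = 47.73 / 91.8 = 0.52.

C ≈ 0.52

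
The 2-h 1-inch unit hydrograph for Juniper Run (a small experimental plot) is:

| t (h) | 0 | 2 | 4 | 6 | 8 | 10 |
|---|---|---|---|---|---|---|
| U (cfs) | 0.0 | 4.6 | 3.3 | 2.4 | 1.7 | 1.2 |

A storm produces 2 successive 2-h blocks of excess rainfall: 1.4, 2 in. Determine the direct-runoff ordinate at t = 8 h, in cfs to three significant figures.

By discrete convolution, Q_j = Σ (P_i / 1 in) · U_{j−i}.
At t = 8 h (j=4): Q = (1.4/1)·1.7 + (2/1)·2.4 = 7.18 cfs.

Q ≈ 7.18 cfs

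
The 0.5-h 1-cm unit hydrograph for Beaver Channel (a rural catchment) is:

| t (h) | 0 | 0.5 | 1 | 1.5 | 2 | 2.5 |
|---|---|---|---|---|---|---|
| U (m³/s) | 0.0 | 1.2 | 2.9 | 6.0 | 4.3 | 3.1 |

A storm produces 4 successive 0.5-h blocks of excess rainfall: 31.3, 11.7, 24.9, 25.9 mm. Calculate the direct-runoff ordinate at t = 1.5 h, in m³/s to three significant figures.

By discrete convolution, Q_j = Σ (P_i / 10 mm) · U_{j−i}.
At t = 1.5 h (j=3): Q = (31.3/10)·6.0 + (11.7/10)·2.9 + (24.9/10)·1.2 + (25.9/10)·0.0 = 25.2 m³/s.

Q ≈ 25.2 m³/s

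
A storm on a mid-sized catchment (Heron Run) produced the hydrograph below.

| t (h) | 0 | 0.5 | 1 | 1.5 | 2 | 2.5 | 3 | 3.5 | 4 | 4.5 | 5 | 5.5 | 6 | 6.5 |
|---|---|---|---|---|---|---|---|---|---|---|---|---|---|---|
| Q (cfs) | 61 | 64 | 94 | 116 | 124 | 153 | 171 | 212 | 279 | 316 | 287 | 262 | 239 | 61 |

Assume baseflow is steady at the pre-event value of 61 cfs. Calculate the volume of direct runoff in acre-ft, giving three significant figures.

V ≈ 65.5 acre-ft

Direct-runoff ordinates (Q − Q_b): 0.0, 3.0, 33.0, 55.0, 63.0, 92.0, 110.0, 151.0, 218.0, 255.0, 226.0, 201.0, 178.0, 0.0 cfs.
ΣQ_DR = 1585 cfs.
With Δt = 0.5 h = 1800 s, V = ΣQ_DR · Δt = 1585 × 1800 = 2.85 × 10^6 ft³ = 65.5 acre-ft.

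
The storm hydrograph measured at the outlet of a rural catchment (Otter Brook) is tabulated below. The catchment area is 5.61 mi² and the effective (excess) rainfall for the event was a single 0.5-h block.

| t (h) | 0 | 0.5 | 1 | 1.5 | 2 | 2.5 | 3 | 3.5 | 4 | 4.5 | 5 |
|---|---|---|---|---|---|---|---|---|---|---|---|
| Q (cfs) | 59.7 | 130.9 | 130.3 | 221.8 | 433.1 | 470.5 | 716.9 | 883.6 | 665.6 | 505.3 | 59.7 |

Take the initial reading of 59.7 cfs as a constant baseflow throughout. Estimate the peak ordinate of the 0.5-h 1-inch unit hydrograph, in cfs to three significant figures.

Direct runoff: 0.0, 71.2, 70.6, 162.1, 373.4, 410.8, 657.2, 823.9, 605.9, 445.6, 0.0 cfs; ΣQ_DR = 3621 cfs, peak = 823.9 cfs.
Runoff depth d = ΣQ_DR·Δt / A = 3621 × 1800 / (5.61 mi²) = 0.5001 in.
The 1-inch UH is the DRH scaled by (1 in)/d, so U_p = 823.9 × 1/0.5001 = 1650 cfs.

U_p ≈ 1650 cfs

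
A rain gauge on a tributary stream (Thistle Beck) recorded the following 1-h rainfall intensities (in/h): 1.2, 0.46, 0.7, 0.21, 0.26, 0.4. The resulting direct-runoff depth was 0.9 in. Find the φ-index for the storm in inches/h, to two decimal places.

Only the 2 blocks with intensity above φ contribute runoff: 1.2, 0.7 in/h.
Σ(I−φ)·Δt = d  ⇒  (1.2+0.7 − 2φ)·1 = 0.9
φ = (1.900 − 0.9/1) / 2 = 0.50 in/h.

φ ≈ 0.50 in/h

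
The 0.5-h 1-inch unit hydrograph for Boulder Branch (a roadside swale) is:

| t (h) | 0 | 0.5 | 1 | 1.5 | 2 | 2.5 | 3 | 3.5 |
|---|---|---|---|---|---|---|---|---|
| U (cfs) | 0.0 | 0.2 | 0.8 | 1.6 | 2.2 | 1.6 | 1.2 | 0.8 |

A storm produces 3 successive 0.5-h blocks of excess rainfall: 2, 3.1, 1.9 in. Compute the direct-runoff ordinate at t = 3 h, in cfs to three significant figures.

Q ≈ 11.5 cfs

By discrete convolution, Q_j = Σ (P_i / 1 in) · U_{j−i}.
At t = 3 h (j=6): Q = (2/1)·1.2 + (3.1/1)·1.6 + (1.9/1)·2.2 = 11.5 cfs.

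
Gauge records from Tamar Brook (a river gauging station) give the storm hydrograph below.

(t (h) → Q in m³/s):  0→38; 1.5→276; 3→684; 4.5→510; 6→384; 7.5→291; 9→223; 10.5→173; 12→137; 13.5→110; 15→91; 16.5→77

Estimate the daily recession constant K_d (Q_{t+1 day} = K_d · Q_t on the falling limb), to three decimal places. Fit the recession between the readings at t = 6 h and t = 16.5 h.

K_d ≈ 0.025

Between t = 6 h and t = 16.5 h the flow falls from 384 to 77 m³/s over 7×1.5 h = 10.5 h.
Per-interval ratio K = (77/384)^(1/7) = 0.7949; K_d = K^(24/1.5) = 0.025.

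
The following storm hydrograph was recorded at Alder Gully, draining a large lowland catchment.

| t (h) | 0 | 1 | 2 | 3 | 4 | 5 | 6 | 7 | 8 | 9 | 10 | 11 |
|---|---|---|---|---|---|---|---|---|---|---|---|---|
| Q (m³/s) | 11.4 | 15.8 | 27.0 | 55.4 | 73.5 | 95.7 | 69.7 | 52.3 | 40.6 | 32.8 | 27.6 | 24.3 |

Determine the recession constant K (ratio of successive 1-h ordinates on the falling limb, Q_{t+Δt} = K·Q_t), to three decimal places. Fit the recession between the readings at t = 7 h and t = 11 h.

Using the recession-limb readings at t = 7 h and t = 11 h: Q falls from 52.3 to 24.3 m³/s over 4 intervals.
K = (Q₂/Q₁)^(1/4) = (24.3/52.3)^(1/4) = 0.826.

K ≈ 0.826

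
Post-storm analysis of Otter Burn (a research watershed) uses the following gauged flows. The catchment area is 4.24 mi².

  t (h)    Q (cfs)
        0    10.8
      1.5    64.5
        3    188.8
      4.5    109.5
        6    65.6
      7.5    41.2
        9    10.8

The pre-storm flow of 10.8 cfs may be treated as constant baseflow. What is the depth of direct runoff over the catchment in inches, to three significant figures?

d ≈ 0.228 in

Direct runoff: 0.0, 53.7, 178.0, 98.7, 54.8, 30.4, 0.0 cfs; ΣQ_DR = 415.6 cfs.
V = ΣQ_DR · Δt = 415.6 × 5400 s = 2.244 × 10^6 ft³.
Over A = 4.24 mi², depth = V / A = 0.228 in.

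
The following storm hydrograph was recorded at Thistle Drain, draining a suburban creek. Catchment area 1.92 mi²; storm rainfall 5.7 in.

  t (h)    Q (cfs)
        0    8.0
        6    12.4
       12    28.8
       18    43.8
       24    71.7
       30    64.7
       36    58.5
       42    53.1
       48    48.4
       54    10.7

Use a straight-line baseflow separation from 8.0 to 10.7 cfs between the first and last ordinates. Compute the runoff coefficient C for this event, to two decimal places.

C ≈ 0.26

ΣQ_DR = 306.6 cfs; V = ΣQ_DR·Δt = 6.623 × 10^6 ft³.
Runoff depth d = V / A = 1.485 in.
C = d / P = 1.485 / 5.7 = 0.26.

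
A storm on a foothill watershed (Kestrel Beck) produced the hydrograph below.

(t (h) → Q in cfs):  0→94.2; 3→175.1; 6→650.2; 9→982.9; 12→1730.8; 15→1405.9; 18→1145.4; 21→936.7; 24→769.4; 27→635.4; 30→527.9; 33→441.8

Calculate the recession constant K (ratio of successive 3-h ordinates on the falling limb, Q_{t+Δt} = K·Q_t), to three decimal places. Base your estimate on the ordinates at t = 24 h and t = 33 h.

Using the recession-limb readings at t = 24 h and t = 33 h: Q falls from 769.4 to 441.8 cfs over 3 intervals.
K = (Q₂/Q₁)^(1/3) = (441.8/769.4)^(1/3) = 0.831.

K ≈ 0.831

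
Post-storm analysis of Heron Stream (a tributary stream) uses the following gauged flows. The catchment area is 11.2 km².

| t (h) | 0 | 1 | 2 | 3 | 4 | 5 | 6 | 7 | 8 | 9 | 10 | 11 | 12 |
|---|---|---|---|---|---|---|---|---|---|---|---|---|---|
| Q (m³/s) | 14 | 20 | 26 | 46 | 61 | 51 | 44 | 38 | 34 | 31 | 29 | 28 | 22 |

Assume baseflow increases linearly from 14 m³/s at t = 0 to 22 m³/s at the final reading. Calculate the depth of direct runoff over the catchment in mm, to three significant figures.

Direct runoff: 0.00, 5.33, 10.67, 30.00, 44.33, 33.67, 26.00, 19.33, 14.67, 11.00, 8.33, 6.67, 0.00 m³/s; ΣQ_DR = 210.0 m³/s.
V = ΣQ_DR · Δt = 210.0 × 3600 s = 7.560 × 10^5 m³.
Over A = 11.2 km², depth = V / A = 67.5 mm.

d ≈ 67.5 mm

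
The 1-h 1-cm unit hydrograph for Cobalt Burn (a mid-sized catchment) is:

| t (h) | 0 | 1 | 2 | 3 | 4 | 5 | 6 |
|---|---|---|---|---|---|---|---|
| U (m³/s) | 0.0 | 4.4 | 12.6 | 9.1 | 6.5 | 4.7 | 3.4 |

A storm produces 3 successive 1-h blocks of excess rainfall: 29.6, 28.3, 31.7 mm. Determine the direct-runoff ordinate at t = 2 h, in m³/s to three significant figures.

Q ≈ 49.7 m³/s

By discrete convolution, Q_j = Σ (P_i / 10 mm) · U_{j−i}.
At t = 2 h (j=2): Q = (29.6/10)·12.6 + (28.3/10)·4.4 + (31.7/10)·0.0 = 49.7 m³/s.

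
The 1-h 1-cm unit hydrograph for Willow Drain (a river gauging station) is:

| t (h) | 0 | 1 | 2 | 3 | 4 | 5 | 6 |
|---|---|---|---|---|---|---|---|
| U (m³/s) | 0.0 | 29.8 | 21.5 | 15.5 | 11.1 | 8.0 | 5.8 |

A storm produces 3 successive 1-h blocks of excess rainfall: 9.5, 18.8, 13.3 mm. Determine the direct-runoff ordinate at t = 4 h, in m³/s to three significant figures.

Q ≈ 68.3 m³/s

By discrete convolution, Q_j = Σ (P_i / 10 mm) · U_{j−i}.
At t = 4 h (j=4): Q = (9.5/10)·11.1 + (18.8/10)·15.5 + (13.3/10)·21.5 = 68.3 m³/s.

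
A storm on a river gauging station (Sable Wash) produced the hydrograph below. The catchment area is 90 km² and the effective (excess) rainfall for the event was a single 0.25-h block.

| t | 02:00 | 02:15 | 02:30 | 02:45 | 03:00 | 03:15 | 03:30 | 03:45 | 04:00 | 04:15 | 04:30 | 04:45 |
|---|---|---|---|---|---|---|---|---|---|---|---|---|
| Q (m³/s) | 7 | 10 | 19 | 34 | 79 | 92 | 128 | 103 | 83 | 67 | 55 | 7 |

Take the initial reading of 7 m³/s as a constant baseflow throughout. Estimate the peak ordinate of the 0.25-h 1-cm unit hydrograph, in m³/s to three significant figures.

Direct runoff: 0.0, 3.0, 12.0, 27.0, 72.0, 85.0, 121.0, 96.0, 76.0, 60.0, 48.0, 0.0 m³/s; ΣQ_DR = 600.0 m³/s, peak = 121.0 m³/s.
Runoff depth d = ΣQ_DR·Δt / A = 600.0 × 900 / (90 km²) = 6.000 mm.
The 1-cm UH is the DRH scaled by (10 mm)/d, so U_p = 121.0 × 10/6.000 = 202 m³/s.

U_p ≈ 202 m³/s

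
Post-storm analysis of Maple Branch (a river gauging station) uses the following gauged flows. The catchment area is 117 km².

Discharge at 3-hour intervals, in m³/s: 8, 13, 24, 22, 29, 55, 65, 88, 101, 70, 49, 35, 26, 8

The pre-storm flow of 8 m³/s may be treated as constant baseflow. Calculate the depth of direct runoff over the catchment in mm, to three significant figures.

Direct runoff: 0.0, 5.0, 16.0, 14.0, 21.0, 47.0, 57.0, 80.0, 93.0, 62.0, 41.0, 27.0, 18.0, 0.0 m³/s; ΣQ_DR = 481.0 m³/s.
V = ΣQ_DR · Δt = 481.0 × 10800 s = 5.195 × 10^6 m³.
Over A = 117 km², depth = V / A = 44.4 mm.

d ≈ 44.4 mm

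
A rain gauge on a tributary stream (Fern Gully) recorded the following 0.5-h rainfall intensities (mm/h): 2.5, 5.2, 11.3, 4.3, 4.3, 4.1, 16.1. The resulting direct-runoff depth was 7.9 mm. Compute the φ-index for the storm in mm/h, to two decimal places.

Only the 2 blocks with intensity above φ contribute runoff: 11.3, 16.1 mm/h.
Σ(I−φ)·Δt = d  ⇒  (11.3+16.1 − 2φ)·0.5 = 7.9
φ = (27.40 − 7.9/0.5) / 2 = 5.80 mm/h.

φ ≈ 5.80 mm/h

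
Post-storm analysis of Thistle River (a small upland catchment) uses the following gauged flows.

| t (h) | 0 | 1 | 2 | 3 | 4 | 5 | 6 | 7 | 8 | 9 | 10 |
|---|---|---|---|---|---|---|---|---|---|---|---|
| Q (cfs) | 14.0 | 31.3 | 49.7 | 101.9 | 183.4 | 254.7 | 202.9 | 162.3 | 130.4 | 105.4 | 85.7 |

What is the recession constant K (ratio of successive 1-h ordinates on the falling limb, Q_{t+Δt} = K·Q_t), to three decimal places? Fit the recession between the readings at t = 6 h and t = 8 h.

K ≈ 0.802

Using the recession-limb readings at t = 6 h and t = 8 h: Q falls from 202.9 to 130.4 cfs over 2 intervals.
K = (Q₂/Q₁)^(1/2) = (130.4/202.9)^(1/2) = 0.802.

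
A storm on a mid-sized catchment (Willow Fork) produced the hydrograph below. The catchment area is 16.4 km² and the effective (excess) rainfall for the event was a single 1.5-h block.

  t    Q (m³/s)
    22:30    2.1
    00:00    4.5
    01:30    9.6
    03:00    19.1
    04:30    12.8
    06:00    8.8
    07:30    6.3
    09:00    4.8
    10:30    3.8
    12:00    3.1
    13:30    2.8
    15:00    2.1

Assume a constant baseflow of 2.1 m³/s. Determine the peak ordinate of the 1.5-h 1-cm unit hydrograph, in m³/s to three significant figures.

U_p ≈ 9.46 m³/s

Direct runoff: 0.0, 2.4, 7.5, 17.0, 10.7, 6.7, 4.2, 2.7, 1.7, 1.0, 0.7, 0.0 m³/s; ΣQ_DR = 54.60 m³/s, peak = 17.0 m³/s.
Runoff depth d = ΣQ_DR·Δt / A = 54.60 × 5400 / (16.4 km²) = 17.98 mm.
The 1-cm UH is the DRH scaled by (10 mm)/d, so U_p = 17.0 × 10/17.98 = 9.46 m³/s.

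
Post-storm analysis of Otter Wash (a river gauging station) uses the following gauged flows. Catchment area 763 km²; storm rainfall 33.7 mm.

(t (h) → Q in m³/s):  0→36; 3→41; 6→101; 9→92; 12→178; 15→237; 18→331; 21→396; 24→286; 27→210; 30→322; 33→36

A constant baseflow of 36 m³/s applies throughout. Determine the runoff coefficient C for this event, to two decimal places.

C ≈ 0.77

ΣQ_DR = 1834 m³/s; V = ΣQ_DR·Δt = 1.981 × 10^7 m³.
Runoff depth d = V / A = 25.96 mm.
C = d / P = 25.96 / 33.7 = 0.77.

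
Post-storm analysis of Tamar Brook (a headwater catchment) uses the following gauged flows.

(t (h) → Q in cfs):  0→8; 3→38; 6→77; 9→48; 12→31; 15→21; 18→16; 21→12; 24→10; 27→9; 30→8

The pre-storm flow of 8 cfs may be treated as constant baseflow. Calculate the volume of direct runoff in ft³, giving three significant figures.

V ≈ 2.05 × 10^6 ft³

Direct-runoff ordinates (Q − Q_b): 0.0, 30.0, 69.0, 40.0, 23.0, 13.0, 8.0, 4.0, 2.0, 1.0, 0.0 cfs.
ΣQ_DR = 190.0 cfs.
With Δt = 3 h = 10800 s, V = ΣQ_DR · Δt = 190.0 × 10800 = 2.05 × 10^6 ft³.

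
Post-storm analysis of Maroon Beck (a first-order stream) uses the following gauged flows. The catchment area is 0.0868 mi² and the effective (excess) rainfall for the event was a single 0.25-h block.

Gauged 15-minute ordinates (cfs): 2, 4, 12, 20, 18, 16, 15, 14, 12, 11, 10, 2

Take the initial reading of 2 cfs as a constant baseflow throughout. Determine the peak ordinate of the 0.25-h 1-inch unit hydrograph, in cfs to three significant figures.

U_p ≈ 36.0 cfs

Direct runoff: 0.0, 2.0, 10.0, 18.0, 16.0, 14.0, 13.0, 12.0, 10.0, 9.0, 8.0, 0.0 cfs; ΣQ_DR = 112.0 cfs, peak = 18.0 cfs.
Runoff depth d = ΣQ_DR·Δt / A = 112.0 × 900 / (0.0868 mi²) = 0.4999 in.
The 1-inch UH is the DRH scaled by (1 in)/d, so U_p = 18.0 × 1/0.4999 = 36.0 cfs.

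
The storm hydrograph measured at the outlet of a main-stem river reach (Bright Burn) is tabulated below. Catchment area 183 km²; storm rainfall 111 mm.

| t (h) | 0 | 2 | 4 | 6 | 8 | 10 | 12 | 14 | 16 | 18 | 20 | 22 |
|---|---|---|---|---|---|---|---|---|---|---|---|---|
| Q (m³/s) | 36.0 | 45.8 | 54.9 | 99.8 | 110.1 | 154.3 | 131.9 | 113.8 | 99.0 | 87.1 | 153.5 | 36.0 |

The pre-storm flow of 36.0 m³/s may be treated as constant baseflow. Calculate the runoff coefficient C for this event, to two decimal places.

C ≈ 0.24

ΣQ_DR = 690.2 m³/s; V = ΣQ_DR·Δt = 4.969 × 10^6 m³.
Runoff depth d = V / A = 27.16 mm.
C = d / P = 27.16 / 111 = 0.24.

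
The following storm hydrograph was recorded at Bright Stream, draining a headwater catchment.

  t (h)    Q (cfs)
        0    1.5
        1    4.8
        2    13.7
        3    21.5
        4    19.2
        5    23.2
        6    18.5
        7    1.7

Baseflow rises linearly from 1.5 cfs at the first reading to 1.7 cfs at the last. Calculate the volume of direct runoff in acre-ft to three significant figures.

V ≈ 7.55 acre-ft

Direct-runoff ordinates (Q − Q_b): 0.00, 3.27, 12.14, 19.91, 17.59, 21.56, 16.83, 0.00 cfs.
ΣQ_DR = 91.30 cfs.
With Δt = 1 h = 3600 s, V = ΣQ_DR · Δt = 91.30 × 3600 = 3.29 × 10^5 ft³ = 7.55 acre-ft.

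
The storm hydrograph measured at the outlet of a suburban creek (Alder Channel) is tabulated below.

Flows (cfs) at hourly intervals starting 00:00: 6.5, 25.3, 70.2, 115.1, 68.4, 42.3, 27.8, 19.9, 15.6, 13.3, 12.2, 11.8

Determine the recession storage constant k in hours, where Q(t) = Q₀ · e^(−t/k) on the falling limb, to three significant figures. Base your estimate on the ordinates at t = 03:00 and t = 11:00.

k ≈ 3.51 h

On the falling limb, Q drops from 115.1 to 11.8 cfs between t = 03:00 and t = 11:00 (Δt = 8 h).
k = −Δt / ln(Q₂/Q₁) = −8 / ln(11.8/115.1) = 3.51 h.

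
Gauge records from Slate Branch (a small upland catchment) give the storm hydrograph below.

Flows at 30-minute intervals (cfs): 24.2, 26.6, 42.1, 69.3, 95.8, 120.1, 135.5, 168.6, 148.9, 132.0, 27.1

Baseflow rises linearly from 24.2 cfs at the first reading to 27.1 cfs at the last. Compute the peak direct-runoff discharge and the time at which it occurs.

Q_p = 142.37 cfs at t = 3.5 h

Subtracting baseflow gives direct-runoff ordinates: 0.00, 2.11, 17.32, 44.23, 70.44, 94.45, 109.56, 142.37, 122.38, 105.19, 0.00 cfs.
The maximum is 142.37 cfs, occurring at the reading for t = 3.5 h.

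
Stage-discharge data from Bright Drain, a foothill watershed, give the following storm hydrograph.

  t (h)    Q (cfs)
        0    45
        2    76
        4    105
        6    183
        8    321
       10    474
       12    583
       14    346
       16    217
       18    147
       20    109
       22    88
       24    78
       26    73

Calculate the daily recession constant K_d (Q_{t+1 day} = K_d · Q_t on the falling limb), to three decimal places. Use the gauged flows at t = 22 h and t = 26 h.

Between t = 22 h and t = 26 h the flow falls from 88 to 73 cfs over 2×2 h = 4 h.
Per-interval ratio K = (73/88)^(1/2) = 0.9108; K_d = K^(24/2) = 0.326.

K_d ≈ 0.326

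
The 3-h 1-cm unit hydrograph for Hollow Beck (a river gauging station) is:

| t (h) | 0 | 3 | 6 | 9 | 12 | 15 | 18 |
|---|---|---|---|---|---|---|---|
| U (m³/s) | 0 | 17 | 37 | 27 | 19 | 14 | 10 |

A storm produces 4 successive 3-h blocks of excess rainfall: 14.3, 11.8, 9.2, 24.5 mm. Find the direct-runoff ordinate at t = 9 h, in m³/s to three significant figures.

By discrete convolution, Q_j = Σ (P_i / 10 mm) · U_{j−i}.
At t = 9 h (j=3): Q = (14.3/10)·27 + (11.8/10)·37 + (9.2/10)·17 + (24.5/10)·0 = 97.9 m³/s.

Q ≈ 97.9 m³/s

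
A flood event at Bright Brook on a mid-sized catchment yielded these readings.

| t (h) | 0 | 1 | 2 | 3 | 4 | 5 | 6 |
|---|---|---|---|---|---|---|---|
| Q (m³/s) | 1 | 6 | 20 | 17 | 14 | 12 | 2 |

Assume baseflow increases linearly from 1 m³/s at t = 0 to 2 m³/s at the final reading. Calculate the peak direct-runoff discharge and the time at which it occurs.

Subtracting baseflow gives direct-runoff ordinates: 0.00, 4.83, 18.67, 15.50, 12.33, 10.17, 0.00 m³/s.
The maximum is 18.67 m³/s, occurring at the reading for t = 2 h.

Q_p = 18.67 m³/s at t = 2 h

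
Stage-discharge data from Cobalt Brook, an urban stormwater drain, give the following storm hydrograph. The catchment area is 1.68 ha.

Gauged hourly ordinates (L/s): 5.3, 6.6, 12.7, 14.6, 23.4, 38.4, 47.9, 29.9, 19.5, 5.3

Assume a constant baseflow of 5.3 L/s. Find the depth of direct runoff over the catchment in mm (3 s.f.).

d ≈ 32.3 mm

Direct runoff: 0.0, 1.3, 7.4, 9.3, 18.1, 33.1, 42.6, 24.6, 14.2, 0.0 L/s; ΣQ_DR = 150.6 L/s.
V = ΣQ_DR · Δt = 150.6 × 3600 s = 5.422 × 10^5 L.
Over A = 1.68 ha, depth = V / A = 32.3 mm.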